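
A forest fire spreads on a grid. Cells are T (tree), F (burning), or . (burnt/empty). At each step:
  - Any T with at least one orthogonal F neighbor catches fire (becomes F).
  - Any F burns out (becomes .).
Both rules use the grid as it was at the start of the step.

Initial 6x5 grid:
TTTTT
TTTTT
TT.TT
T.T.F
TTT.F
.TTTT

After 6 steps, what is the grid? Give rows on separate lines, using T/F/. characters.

Step 1: 2 trees catch fire, 2 burn out
  TTTTT
  TTTTT
  TT.TF
  T.T..
  TTT..
  .TTTF
Step 2: 3 trees catch fire, 2 burn out
  TTTTT
  TTTTF
  TT.F.
  T.T..
  TTT..
  .TTF.
Step 3: 3 trees catch fire, 3 burn out
  TTTTF
  TTTF.
  TT...
  T.T..
  TTT..
  .TF..
Step 4: 4 trees catch fire, 3 burn out
  TTTF.
  TTF..
  TT...
  T.T..
  TTF..
  .F...
Step 5: 4 trees catch fire, 4 burn out
  TTF..
  TF...
  TT...
  T.F..
  TF...
  .....
Step 6: 4 trees catch fire, 4 burn out
  TF...
  F....
  TF...
  T....
  F....
  .....

TF...
F....
TF...
T....
F....
.....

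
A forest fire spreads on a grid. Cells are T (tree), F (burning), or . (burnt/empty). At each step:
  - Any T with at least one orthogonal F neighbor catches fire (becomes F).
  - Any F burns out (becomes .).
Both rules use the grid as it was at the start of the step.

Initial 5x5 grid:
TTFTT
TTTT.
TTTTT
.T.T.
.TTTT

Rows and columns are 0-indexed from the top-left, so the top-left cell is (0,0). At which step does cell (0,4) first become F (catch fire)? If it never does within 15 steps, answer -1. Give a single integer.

Step 1: cell (0,4)='T' (+3 fires, +1 burnt)
Step 2: cell (0,4)='F' (+5 fires, +3 burnt)
  -> target ignites at step 2
Step 3: cell (0,4)='.' (+3 fires, +5 burnt)
Step 4: cell (0,4)='.' (+4 fires, +3 burnt)
Step 5: cell (0,4)='.' (+2 fires, +4 burnt)
Step 6: cell (0,4)='.' (+2 fires, +2 burnt)
Step 7: cell (0,4)='.' (+0 fires, +2 burnt)
  fire out at step 7

2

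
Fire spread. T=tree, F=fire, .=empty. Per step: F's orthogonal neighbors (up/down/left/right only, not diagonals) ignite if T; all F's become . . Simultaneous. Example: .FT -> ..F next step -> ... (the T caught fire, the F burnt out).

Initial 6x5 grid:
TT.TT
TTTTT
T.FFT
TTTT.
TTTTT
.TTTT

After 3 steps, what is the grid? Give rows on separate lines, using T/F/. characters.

Step 1: 5 trees catch fire, 2 burn out
  TT.TT
  TTFFT
  T...F
  TTFF.
  TTTTT
  .TTTT
Step 2: 6 trees catch fire, 5 burn out
  TT.FT
  TF..F
  T....
  TF...
  TTFFT
  .TTTT
Step 3: 8 trees catch fire, 6 burn out
  TF..F
  F....
  T....
  F....
  TF..F
  .TFFT

TF..F
F....
T....
F....
TF..F
.TFFT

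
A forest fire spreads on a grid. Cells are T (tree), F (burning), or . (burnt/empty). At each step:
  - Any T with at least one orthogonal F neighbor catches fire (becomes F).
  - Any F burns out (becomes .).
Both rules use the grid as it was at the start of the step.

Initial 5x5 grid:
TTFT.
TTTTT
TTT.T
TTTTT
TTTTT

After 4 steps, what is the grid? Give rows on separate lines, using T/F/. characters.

Step 1: 3 trees catch fire, 1 burn out
  TF.F.
  TTFTT
  TTT.T
  TTTTT
  TTTTT
Step 2: 4 trees catch fire, 3 burn out
  F....
  TF.FT
  TTF.T
  TTTTT
  TTTTT
Step 3: 4 trees catch fire, 4 burn out
  .....
  F...F
  TF..T
  TTFTT
  TTTTT
Step 4: 5 trees catch fire, 4 burn out
  .....
  .....
  F...F
  TF.FT
  TTFTT

.....
.....
F...F
TF.FT
TTFTT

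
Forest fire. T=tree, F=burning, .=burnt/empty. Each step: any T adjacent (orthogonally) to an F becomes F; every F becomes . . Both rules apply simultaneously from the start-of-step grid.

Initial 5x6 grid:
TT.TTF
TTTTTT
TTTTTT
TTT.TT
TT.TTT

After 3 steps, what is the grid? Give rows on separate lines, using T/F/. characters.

Step 1: 2 trees catch fire, 1 burn out
  TT.TF.
  TTTTTF
  TTTTTT
  TTT.TT
  TT.TTT
Step 2: 3 trees catch fire, 2 burn out
  TT.F..
  TTTTF.
  TTTTTF
  TTT.TT
  TT.TTT
Step 3: 3 trees catch fire, 3 burn out
  TT....
  TTTF..
  TTTTF.
  TTT.TF
  TT.TTT

TT....
TTTF..
TTTTF.
TTT.TF
TT.TTT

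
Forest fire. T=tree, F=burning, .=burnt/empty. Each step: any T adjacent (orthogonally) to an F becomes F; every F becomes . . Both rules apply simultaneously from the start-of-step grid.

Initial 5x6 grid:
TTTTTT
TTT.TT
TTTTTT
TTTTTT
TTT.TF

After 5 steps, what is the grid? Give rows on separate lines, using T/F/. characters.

Step 1: 2 trees catch fire, 1 burn out
  TTTTTT
  TTT.TT
  TTTTTT
  TTTTTF
  TTT.F.
Step 2: 2 trees catch fire, 2 burn out
  TTTTTT
  TTT.TT
  TTTTTF
  TTTTF.
  TTT...
Step 3: 3 trees catch fire, 2 burn out
  TTTTTT
  TTT.TF
  TTTTF.
  TTTF..
  TTT...
Step 4: 4 trees catch fire, 3 burn out
  TTTTTF
  TTT.F.
  TTTF..
  TTF...
  TTT...
Step 5: 4 trees catch fire, 4 burn out
  TTTTF.
  TTT...
  TTF...
  TF....
  TTF...

TTTTF.
TTT...
TTF...
TF....
TTF...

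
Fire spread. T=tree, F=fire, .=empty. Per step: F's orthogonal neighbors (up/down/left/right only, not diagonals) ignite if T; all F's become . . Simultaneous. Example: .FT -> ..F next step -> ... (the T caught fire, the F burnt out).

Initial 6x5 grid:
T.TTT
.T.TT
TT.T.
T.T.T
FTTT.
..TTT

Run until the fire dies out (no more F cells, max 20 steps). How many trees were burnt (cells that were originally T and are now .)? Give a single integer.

Answer: 11

Derivation:
Step 1: +2 fires, +1 burnt (F count now 2)
Step 2: +2 fires, +2 burnt (F count now 2)
Step 3: +4 fires, +2 burnt (F count now 4)
Step 4: +2 fires, +4 burnt (F count now 2)
Step 5: +1 fires, +2 burnt (F count now 1)
Step 6: +0 fires, +1 burnt (F count now 0)
Fire out after step 6
Initially T: 19, now '.': 22
Total burnt (originally-T cells now '.'): 11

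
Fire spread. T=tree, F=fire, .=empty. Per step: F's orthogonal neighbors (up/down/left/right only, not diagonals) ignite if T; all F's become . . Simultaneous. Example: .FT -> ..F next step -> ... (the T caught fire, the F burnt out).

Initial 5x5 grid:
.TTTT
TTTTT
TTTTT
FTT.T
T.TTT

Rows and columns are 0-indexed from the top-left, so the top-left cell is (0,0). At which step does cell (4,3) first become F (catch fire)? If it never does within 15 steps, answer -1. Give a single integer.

Step 1: cell (4,3)='T' (+3 fires, +1 burnt)
Step 2: cell (4,3)='T' (+3 fires, +3 burnt)
Step 3: cell (4,3)='T' (+3 fires, +3 burnt)
Step 4: cell (4,3)='F' (+4 fires, +3 burnt)
  -> target ignites at step 4
Step 5: cell (4,3)='.' (+4 fires, +4 burnt)
Step 6: cell (4,3)='.' (+3 fires, +4 burnt)
Step 7: cell (4,3)='.' (+1 fires, +3 burnt)
Step 8: cell (4,3)='.' (+0 fires, +1 burnt)
  fire out at step 8

4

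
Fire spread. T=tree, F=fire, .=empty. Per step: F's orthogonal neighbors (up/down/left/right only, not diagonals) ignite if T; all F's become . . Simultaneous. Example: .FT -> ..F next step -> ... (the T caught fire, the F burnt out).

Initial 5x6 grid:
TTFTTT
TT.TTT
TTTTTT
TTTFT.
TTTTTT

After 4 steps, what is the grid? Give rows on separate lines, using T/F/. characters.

Step 1: 6 trees catch fire, 2 burn out
  TF.FTT
  TT.TTT
  TTTFTT
  TTF.F.
  TTTFTT
Step 2: 9 trees catch fire, 6 burn out
  F...FT
  TF.FTT
  TTF.FT
  TF....
  TTF.FT
Step 3: 8 trees catch fire, 9 burn out
  .....F
  F...FT
  TF...F
  F.....
  TF...F
Step 4: 3 trees catch fire, 8 burn out
  ......
  .....F
  F.....
  ......
  F.....

......
.....F
F.....
......
F.....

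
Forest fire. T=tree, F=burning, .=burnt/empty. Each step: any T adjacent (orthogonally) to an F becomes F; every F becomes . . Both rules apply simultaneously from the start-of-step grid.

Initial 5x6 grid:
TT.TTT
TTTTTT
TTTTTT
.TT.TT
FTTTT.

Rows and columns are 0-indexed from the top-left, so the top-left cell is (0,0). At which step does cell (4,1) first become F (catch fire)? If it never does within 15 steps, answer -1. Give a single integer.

Step 1: cell (4,1)='F' (+1 fires, +1 burnt)
  -> target ignites at step 1
Step 2: cell (4,1)='.' (+2 fires, +1 burnt)
Step 3: cell (4,1)='.' (+3 fires, +2 burnt)
Step 4: cell (4,1)='.' (+4 fires, +3 burnt)
Step 5: cell (4,1)='.' (+5 fires, +4 burnt)
Step 6: cell (4,1)='.' (+4 fires, +5 burnt)
Step 7: cell (4,1)='.' (+3 fires, +4 burnt)
Step 8: cell (4,1)='.' (+2 fires, +3 burnt)
Step 9: cell (4,1)='.' (+1 fires, +2 burnt)
Step 10: cell (4,1)='.' (+0 fires, +1 burnt)
  fire out at step 10

1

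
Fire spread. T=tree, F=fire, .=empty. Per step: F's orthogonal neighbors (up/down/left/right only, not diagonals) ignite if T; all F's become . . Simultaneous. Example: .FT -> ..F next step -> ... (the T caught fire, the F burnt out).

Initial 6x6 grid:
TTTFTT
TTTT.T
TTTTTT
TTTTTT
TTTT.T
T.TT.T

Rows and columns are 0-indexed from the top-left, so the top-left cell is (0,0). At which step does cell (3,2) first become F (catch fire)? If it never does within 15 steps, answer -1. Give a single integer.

Step 1: cell (3,2)='T' (+3 fires, +1 burnt)
Step 2: cell (3,2)='T' (+4 fires, +3 burnt)
Step 3: cell (3,2)='T' (+6 fires, +4 burnt)
Step 4: cell (3,2)='F' (+6 fires, +6 burnt)
  -> target ignites at step 4
Step 5: cell (3,2)='.' (+5 fires, +6 burnt)
Step 6: cell (3,2)='.' (+4 fires, +5 burnt)
Step 7: cell (3,2)='.' (+2 fires, +4 burnt)
Step 8: cell (3,2)='.' (+1 fires, +2 burnt)
Step 9: cell (3,2)='.' (+0 fires, +1 burnt)
  fire out at step 9

4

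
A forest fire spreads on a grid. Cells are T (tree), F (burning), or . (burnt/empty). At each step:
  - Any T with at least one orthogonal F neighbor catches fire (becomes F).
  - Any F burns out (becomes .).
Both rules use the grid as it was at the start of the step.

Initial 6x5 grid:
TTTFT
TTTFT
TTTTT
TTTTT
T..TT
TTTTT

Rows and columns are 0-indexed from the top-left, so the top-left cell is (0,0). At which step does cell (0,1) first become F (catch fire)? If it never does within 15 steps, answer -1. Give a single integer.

Step 1: cell (0,1)='T' (+5 fires, +2 burnt)
Step 2: cell (0,1)='F' (+5 fires, +5 burnt)
  -> target ignites at step 2
Step 3: cell (0,1)='.' (+6 fires, +5 burnt)
Step 4: cell (0,1)='.' (+4 fires, +6 burnt)
Step 5: cell (0,1)='.' (+3 fires, +4 burnt)
Step 6: cell (0,1)='.' (+2 fires, +3 burnt)
Step 7: cell (0,1)='.' (+1 fires, +2 burnt)
Step 8: cell (0,1)='.' (+0 fires, +1 burnt)
  fire out at step 8

2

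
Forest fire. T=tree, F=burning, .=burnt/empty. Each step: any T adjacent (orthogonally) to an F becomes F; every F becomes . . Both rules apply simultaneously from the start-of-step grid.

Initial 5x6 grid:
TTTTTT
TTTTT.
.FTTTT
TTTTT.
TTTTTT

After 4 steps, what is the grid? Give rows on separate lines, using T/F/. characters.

Step 1: 3 trees catch fire, 1 burn out
  TTTTTT
  TFTTT.
  ..FTTT
  TFTTT.
  TTTTTT
Step 2: 7 trees catch fire, 3 burn out
  TFTTTT
  F.FTT.
  ...FTT
  F.FTT.
  TFTTTT
Step 3: 7 trees catch fire, 7 burn out
  F.FTTT
  ...FT.
  ....FT
  ...FT.
  F.FTTT
Step 4: 5 trees catch fire, 7 burn out
  ...FTT
  ....F.
  .....F
  ....F.
  ...FTT

...FTT
....F.
.....F
....F.
...FTT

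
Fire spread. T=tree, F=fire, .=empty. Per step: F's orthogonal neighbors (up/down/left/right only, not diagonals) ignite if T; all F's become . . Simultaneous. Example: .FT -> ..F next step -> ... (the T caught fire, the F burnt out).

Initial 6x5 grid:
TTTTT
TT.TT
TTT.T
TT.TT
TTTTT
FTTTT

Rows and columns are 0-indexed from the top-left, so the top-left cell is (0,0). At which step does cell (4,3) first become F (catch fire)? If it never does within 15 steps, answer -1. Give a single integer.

Step 1: cell (4,3)='T' (+2 fires, +1 burnt)
Step 2: cell (4,3)='T' (+3 fires, +2 burnt)
Step 3: cell (4,3)='T' (+4 fires, +3 burnt)
Step 4: cell (4,3)='F' (+4 fires, +4 burnt)
  -> target ignites at step 4
Step 5: cell (4,3)='.' (+5 fires, +4 burnt)
Step 6: cell (4,3)='.' (+2 fires, +5 burnt)
Step 7: cell (4,3)='.' (+2 fires, +2 burnt)
Step 8: cell (4,3)='.' (+2 fires, +2 burnt)
Step 9: cell (4,3)='.' (+2 fires, +2 burnt)
Step 10: cell (4,3)='.' (+0 fires, +2 burnt)
  fire out at step 10

4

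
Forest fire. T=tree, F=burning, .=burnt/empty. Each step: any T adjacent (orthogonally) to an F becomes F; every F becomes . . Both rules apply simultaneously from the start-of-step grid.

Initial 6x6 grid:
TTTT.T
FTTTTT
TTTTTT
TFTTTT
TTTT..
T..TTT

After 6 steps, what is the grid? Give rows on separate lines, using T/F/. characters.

Step 1: 7 trees catch fire, 2 burn out
  FTTT.T
  .FTTTT
  FFTTTT
  F.FTTT
  TFTT..
  T..TTT
Step 2: 6 trees catch fire, 7 burn out
  .FTT.T
  ..FTTT
  ..FTTT
  ...FTT
  F.FT..
  T..TTT
Step 3: 6 trees catch fire, 6 burn out
  ..FT.T
  ...FTT
  ...FTT
  ....FT
  ...F..
  F..TTT
Step 4: 5 trees catch fire, 6 burn out
  ...F.T
  ....FT
  ....FT
  .....F
  ......
  ...FTT
Step 5: 3 trees catch fire, 5 burn out
  .....T
  .....F
  .....F
  ......
  ......
  ....FT
Step 6: 2 trees catch fire, 3 burn out
  .....F
  ......
  ......
  ......
  ......
  .....F

.....F
......
......
......
......
.....F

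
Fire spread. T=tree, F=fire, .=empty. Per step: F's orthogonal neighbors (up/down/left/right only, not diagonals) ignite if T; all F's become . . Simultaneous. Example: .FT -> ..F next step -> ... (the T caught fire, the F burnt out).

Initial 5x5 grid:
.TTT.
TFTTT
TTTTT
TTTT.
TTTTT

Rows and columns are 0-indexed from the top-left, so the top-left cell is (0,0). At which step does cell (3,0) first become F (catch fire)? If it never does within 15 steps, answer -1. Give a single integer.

Step 1: cell (3,0)='T' (+4 fires, +1 burnt)
Step 2: cell (3,0)='T' (+5 fires, +4 burnt)
Step 3: cell (3,0)='F' (+6 fires, +5 burnt)
  -> target ignites at step 3
Step 4: cell (3,0)='.' (+4 fires, +6 burnt)
Step 5: cell (3,0)='.' (+1 fires, +4 burnt)
Step 6: cell (3,0)='.' (+1 fires, +1 burnt)
Step 7: cell (3,0)='.' (+0 fires, +1 burnt)
  fire out at step 7

3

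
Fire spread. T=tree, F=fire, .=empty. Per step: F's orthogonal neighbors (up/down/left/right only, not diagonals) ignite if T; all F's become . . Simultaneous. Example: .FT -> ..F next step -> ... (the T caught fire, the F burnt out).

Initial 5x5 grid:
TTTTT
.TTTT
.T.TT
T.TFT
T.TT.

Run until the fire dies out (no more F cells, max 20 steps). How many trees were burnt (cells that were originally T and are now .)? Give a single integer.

Step 1: +4 fires, +1 burnt (F count now 4)
Step 2: +3 fires, +4 burnt (F count now 3)
Step 3: +3 fires, +3 burnt (F count now 3)
Step 4: +3 fires, +3 burnt (F count now 3)
Step 5: +2 fires, +3 burnt (F count now 2)
Step 6: +1 fires, +2 burnt (F count now 1)
Step 7: +0 fires, +1 burnt (F count now 0)
Fire out after step 7
Initially T: 18, now '.': 23
Total burnt (originally-T cells now '.'): 16

Answer: 16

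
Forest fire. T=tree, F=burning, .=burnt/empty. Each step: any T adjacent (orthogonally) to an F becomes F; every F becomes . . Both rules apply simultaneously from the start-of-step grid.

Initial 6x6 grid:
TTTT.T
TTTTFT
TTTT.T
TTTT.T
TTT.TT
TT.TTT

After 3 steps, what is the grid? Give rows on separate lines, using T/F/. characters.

Step 1: 2 trees catch fire, 1 burn out
  TTTT.T
  TTTF.F
  TTTT.T
  TTTT.T
  TTT.TT
  TT.TTT
Step 2: 5 trees catch fire, 2 burn out
  TTTF.F
  TTF...
  TTTF.F
  TTTT.T
  TTT.TT
  TT.TTT
Step 3: 5 trees catch fire, 5 burn out
  TTF...
  TF....
  TTF...
  TTTF.F
  TTT.TT
  TT.TTT

TTF...
TF....
TTF...
TTTF.F
TTT.TT
TT.TTT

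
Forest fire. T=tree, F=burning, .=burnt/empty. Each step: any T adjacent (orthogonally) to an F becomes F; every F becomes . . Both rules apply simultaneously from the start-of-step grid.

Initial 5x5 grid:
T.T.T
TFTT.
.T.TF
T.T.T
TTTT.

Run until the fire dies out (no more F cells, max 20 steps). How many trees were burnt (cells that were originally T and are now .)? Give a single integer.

Answer: 8

Derivation:
Step 1: +5 fires, +2 burnt (F count now 5)
Step 2: +3 fires, +5 burnt (F count now 3)
Step 3: +0 fires, +3 burnt (F count now 0)
Fire out after step 3
Initially T: 15, now '.': 18
Total burnt (originally-T cells now '.'): 8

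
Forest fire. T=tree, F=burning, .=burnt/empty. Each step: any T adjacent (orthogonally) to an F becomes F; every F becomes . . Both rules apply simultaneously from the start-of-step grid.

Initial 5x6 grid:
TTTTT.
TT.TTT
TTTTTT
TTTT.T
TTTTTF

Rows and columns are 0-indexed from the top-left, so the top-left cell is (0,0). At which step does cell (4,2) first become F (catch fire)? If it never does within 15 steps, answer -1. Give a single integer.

Step 1: cell (4,2)='T' (+2 fires, +1 burnt)
Step 2: cell (4,2)='T' (+2 fires, +2 burnt)
Step 3: cell (4,2)='F' (+4 fires, +2 burnt)
  -> target ignites at step 3
Step 4: cell (4,2)='.' (+4 fires, +4 burnt)
Step 5: cell (4,2)='.' (+5 fires, +4 burnt)
Step 6: cell (4,2)='.' (+3 fires, +5 burnt)
Step 7: cell (4,2)='.' (+3 fires, +3 burnt)
Step 8: cell (4,2)='.' (+2 fires, +3 burnt)
Step 9: cell (4,2)='.' (+1 fires, +2 burnt)
Step 10: cell (4,2)='.' (+0 fires, +1 burnt)
  fire out at step 10

3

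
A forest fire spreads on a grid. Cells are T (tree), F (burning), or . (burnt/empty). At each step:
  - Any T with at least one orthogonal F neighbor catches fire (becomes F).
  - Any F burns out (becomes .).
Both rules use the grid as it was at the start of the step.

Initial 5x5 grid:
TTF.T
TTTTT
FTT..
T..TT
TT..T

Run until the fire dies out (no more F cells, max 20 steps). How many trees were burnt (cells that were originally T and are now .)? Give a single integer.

Answer: 13

Derivation:
Step 1: +5 fires, +2 burnt (F count now 5)
Step 2: +5 fires, +5 burnt (F count now 5)
Step 3: +2 fires, +5 burnt (F count now 2)
Step 4: +1 fires, +2 burnt (F count now 1)
Step 5: +0 fires, +1 burnt (F count now 0)
Fire out after step 5
Initially T: 16, now '.': 22
Total burnt (originally-T cells now '.'): 13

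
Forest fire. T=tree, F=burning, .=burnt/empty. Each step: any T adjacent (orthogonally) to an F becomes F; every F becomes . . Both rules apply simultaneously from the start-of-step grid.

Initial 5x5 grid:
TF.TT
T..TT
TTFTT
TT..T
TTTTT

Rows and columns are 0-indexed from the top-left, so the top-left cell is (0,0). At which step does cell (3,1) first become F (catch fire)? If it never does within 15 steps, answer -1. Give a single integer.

Step 1: cell (3,1)='T' (+3 fires, +2 burnt)
Step 2: cell (3,1)='F' (+5 fires, +3 burnt)
  -> target ignites at step 2
Step 3: cell (3,1)='.' (+5 fires, +5 burnt)
Step 4: cell (3,1)='.' (+4 fires, +5 burnt)
Step 5: cell (3,1)='.' (+1 fires, +4 burnt)
Step 6: cell (3,1)='.' (+0 fires, +1 burnt)
  fire out at step 6

2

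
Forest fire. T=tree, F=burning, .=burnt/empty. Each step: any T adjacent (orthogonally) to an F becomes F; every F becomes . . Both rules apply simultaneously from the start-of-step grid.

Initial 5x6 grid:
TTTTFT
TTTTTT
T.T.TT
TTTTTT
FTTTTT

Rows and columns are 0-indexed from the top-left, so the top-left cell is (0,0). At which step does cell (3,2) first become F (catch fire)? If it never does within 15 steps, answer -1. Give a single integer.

Step 1: cell (3,2)='T' (+5 fires, +2 burnt)
Step 2: cell (3,2)='T' (+7 fires, +5 burnt)
Step 3: cell (3,2)='F' (+7 fires, +7 burnt)
  -> target ignites at step 3
Step 4: cell (3,2)='.' (+6 fires, +7 burnt)
Step 5: cell (3,2)='.' (+1 fires, +6 burnt)
Step 6: cell (3,2)='.' (+0 fires, +1 burnt)
  fire out at step 6

3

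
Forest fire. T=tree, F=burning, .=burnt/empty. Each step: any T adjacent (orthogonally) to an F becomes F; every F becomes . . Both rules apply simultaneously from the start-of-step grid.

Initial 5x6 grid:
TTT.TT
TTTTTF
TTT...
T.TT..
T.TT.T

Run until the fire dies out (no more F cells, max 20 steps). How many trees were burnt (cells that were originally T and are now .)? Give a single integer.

Answer: 19

Derivation:
Step 1: +2 fires, +1 burnt (F count now 2)
Step 2: +2 fires, +2 burnt (F count now 2)
Step 3: +1 fires, +2 burnt (F count now 1)
Step 4: +3 fires, +1 burnt (F count now 3)
Step 5: +4 fires, +3 burnt (F count now 4)
Step 6: +4 fires, +4 burnt (F count now 4)
Step 7: +2 fires, +4 burnt (F count now 2)
Step 8: +1 fires, +2 burnt (F count now 1)
Step 9: +0 fires, +1 burnt (F count now 0)
Fire out after step 9
Initially T: 20, now '.': 29
Total burnt (originally-T cells now '.'): 19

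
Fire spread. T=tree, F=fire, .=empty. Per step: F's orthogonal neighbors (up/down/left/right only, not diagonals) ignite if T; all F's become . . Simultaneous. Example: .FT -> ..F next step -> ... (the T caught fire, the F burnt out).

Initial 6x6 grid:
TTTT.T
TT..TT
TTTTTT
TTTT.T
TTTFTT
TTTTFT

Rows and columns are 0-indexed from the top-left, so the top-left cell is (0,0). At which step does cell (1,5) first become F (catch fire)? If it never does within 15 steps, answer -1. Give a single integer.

Step 1: cell (1,5)='T' (+5 fires, +2 burnt)
Step 2: cell (1,5)='T' (+5 fires, +5 burnt)
Step 3: cell (1,5)='T' (+6 fires, +5 burnt)
Step 4: cell (1,5)='T' (+5 fires, +6 burnt)
Step 5: cell (1,5)='F' (+3 fires, +5 burnt)
  -> target ignites at step 5
Step 6: cell (1,5)='.' (+3 fires, +3 burnt)
Step 7: cell (1,5)='.' (+2 fires, +3 burnt)
Step 8: cell (1,5)='.' (+1 fires, +2 burnt)
Step 9: cell (1,5)='.' (+0 fires, +1 burnt)
  fire out at step 9

5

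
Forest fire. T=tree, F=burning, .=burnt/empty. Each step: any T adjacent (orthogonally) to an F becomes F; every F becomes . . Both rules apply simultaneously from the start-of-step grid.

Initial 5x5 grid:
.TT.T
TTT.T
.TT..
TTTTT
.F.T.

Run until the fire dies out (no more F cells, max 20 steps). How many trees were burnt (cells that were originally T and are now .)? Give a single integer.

Answer: 13

Derivation:
Step 1: +1 fires, +1 burnt (F count now 1)
Step 2: +3 fires, +1 burnt (F count now 3)
Step 3: +3 fires, +3 burnt (F count now 3)
Step 4: +5 fires, +3 burnt (F count now 5)
Step 5: +1 fires, +5 burnt (F count now 1)
Step 6: +0 fires, +1 burnt (F count now 0)
Fire out after step 6
Initially T: 15, now '.': 23
Total burnt (originally-T cells now '.'): 13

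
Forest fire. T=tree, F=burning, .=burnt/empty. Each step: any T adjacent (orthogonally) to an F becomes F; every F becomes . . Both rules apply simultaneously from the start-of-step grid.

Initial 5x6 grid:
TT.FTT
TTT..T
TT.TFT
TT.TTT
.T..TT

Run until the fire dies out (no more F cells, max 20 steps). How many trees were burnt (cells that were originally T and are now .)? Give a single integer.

Step 1: +4 fires, +2 burnt (F count now 4)
Step 2: +5 fires, +4 burnt (F count now 5)
Step 3: +1 fires, +5 burnt (F count now 1)
Step 4: +0 fires, +1 burnt (F count now 0)
Fire out after step 4
Initially T: 20, now '.': 20
Total burnt (originally-T cells now '.'): 10

Answer: 10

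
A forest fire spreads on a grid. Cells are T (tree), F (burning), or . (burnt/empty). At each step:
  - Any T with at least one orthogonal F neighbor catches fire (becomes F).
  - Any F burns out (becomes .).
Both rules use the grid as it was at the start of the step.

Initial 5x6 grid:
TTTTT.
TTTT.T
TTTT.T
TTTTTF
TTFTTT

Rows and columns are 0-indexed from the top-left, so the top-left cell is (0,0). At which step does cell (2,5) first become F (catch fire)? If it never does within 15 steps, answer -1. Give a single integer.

Step 1: cell (2,5)='F' (+6 fires, +2 burnt)
  -> target ignites at step 1
Step 2: cell (2,5)='.' (+6 fires, +6 burnt)
Step 3: cell (2,5)='.' (+4 fires, +6 burnt)
Step 4: cell (2,5)='.' (+4 fires, +4 burnt)
Step 5: cell (2,5)='.' (+3 fires, +4 burnt)
Step 6: cell (2,5)='.' (+2 fires, +3 burnt)
Step 7: cell (2,5)='.' (+0 fires, +2 burnt)
  fire out at step 7

1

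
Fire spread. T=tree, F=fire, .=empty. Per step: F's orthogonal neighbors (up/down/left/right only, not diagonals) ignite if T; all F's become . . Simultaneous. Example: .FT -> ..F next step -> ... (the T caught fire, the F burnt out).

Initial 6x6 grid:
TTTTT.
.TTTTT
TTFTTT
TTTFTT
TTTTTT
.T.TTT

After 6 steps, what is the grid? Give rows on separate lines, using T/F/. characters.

Step 1: 6 trees catch fire, 2 burn out
  TTTTT.
  .TFTTT
  TF.FTT
  TTF.FT
  TTTFTT
  .T.TTT
Step 2: 10 trees catch fire, 6 burn out
  TTFTT.
  .F.FTT
  F...FT
  TF...F
  TTF.FT
  .T.FTT
Step 3: 8 trees catch fire, 10 burn out
  TF.FT.
  ....FT
  .....F
  F.....
  TF...F
  .T..FT
Step 4: 6 trees catch fire, 8 burn out
  F...F.
  .....F
  ......
  ......
  F.....
  .F...F
Step 5: 0 trees catch fire, 6 burn out
  ......
  ......
  ......
  ......
  ......
  ......
Step 6: 0 trees catch fire, 0 burn out
  ......
  ......
  ......
  ......
  ......
  ......

......
......
......
......
......
......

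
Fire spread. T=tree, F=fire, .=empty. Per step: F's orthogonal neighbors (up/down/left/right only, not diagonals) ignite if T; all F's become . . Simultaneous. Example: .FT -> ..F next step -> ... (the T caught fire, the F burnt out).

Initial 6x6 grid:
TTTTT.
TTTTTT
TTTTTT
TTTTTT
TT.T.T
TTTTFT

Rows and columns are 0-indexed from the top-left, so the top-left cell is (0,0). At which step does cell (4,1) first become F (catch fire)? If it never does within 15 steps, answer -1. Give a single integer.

Step 1: cell (4,1)='T' (+2 fires, +1 burnt)
Step 2: cell (4,1)='T' (+3 fires, +2 burnt)
Step 3: cell (4,1)='T' (+3 fires, +3 burnt)
Step 4: cell (4,1)='F' (+6 fires, +3 burnt)
  -> target ignites at step 4
Step 5: cell (4,1)='.' (+6 fires, +6 burnt)
Step 6: cell (4,1)='.' (+5 fires, +6 burnt)
Step 7: cell (4,1)='.' (+4 fires, +5 burnt)
Step 8: cell (4,1)='.' (+2 fires, +4 burnt)
Step 9: cell (4,1)='.' (+1 fires, +2 burnt)
Step 10: cell (4,1)='.' (+0 fires, +1 burnt)
  fire out at step 10

4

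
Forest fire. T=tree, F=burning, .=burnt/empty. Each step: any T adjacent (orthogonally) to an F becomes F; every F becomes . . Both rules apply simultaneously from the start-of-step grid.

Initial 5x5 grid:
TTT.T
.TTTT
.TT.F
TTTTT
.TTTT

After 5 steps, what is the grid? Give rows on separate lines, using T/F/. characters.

Step 1: 2 trees catch fire, 1 burn out
  TTT.T
  .TTTF
  .TT..
  TTTTF
  .TTTT
Step 2: 4 trees catch fire, 2 burn out
  TTT.F
  .TTF.
  .TT..
  TTTF.
  .TTTF
Step 3: 3 trees catch fire, 4 burn out
  TTT..
  .TF..
  .TT..
  TTF..
  .TTF.
Step 4: 5 trees catch fire, 3 burn out
  TTF..
  .F...
  .TF..
  TF...
  .TF..
Step 5: 4 trees catch fire, 5 burn out
  TF...
  .....
  .F...
  F....
  .F...

TF...
.....
.F...
F....
.F...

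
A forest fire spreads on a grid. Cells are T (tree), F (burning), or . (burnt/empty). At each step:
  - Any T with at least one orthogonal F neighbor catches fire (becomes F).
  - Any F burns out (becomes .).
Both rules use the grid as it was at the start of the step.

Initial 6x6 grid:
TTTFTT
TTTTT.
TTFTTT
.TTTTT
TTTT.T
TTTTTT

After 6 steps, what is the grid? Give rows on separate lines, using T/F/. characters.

Step 1: 7 trees catch fire, 2 burn out
  TTF.FT
  TTFFT.
  TF.FTT
  .TFTTT
  TTTT.T
  TTTTTT
Step 2: 9 trees catch fire, 7 burn out
  TF...F
  TF..F.
  F...FT
  .F.FTT
  TTFT.T
  TTTTTT
Step 3: 7 trees catch fire, 9 burn out
  F.....
  F.....
  .....F
  ....FT
  TF.F.T
  TTFTTT
Step 4: 4 trees catch fire, 7 burn out
  ......
  ......
  ......
  .....F
  F....T
  TF.FTT
Step 5: 3 trees catch fire, 4 burn out
  ......
  ......
  ......
  ......
  .....F
  F...FT
Step 6: 1 trees catch fire, 3 burn out
  ......
  ......
  ......
  ......
  ......
  .....F

......
......
......
......
......
.....F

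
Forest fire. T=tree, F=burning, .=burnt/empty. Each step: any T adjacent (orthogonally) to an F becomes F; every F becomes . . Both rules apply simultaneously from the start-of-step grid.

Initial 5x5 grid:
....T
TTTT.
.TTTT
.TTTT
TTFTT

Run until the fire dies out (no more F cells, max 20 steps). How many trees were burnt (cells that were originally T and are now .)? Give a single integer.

Step 1: +3 fires, +1 burnt (F count now 3)
Step 2: +5 fires, +3 burnt (F count now 5)
Step 3: +4 fires, +5 burnt (F count now 4)
Step 4: +3 fires, +4 burnt (F count now 3)
Step 5: +1 fires, +3 burnt (F count now 1)
Step 6: +0 fires, +1 burnt (F count now 0)
Fire out after step 6
Initially T: 17, now '.': 24
Total burnt (originally-T cells now '.'): 16

Answer: 16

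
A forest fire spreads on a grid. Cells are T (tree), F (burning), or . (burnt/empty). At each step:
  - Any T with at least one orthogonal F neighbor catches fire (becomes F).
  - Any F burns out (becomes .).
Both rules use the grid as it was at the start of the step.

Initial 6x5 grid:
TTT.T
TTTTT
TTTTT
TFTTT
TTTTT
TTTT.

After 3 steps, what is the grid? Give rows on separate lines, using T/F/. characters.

Step 1: 4 trees catch fire, 1 burn out
  TTT.T
  TTTTT
  TFTTT
  F.FTT
  TFTTT
  TTTT.
Step 2: 7 trees catch fire, 4 burn out
  TTT.T
  TFTTT
  F.FTT
  ...FT
  F.FTT
  TFTT.
Step 3: 8 trees catch fire, 7 burn out
  TFT.T
  F.FTT
  ...FT
  ....F
  ...FT
  F.FT.

TFT.T
F.FTT
...FT
....F
...FT
F.FT.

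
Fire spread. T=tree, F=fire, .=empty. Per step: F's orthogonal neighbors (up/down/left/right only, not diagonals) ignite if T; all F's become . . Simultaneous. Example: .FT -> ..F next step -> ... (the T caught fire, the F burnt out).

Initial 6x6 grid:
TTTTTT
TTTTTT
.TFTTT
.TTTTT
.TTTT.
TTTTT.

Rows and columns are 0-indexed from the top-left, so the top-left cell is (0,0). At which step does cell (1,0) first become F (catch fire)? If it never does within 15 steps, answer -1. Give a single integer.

Step 1: cell (1,0)='T' (+4 fires, +1 burnt)
Step 2: cell (1,0)='T' (+7 fires, +4 burnt)
Step 3: cell (1,0)='F' (+9 fires, +7 burnt)
  -> target ignites at step 3
Step 4: cell (1,0)='.' (+7 fires, +9 burnt)
Step 5: cell (1,0)='.' (+3 fires, +7 burnt)
Step 6: cell (1,0)='.' (+0 fires, +3 burnt)
  fire out at step 6

3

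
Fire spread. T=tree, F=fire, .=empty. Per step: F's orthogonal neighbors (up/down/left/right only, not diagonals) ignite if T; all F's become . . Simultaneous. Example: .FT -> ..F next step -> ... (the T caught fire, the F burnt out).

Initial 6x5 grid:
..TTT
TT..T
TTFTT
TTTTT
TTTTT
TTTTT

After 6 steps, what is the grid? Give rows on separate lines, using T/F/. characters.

Step 1: 3 trees catch fire, 1 burn out
  ..TTT
  TT..T
  TF.FT
  TTFTT
  TTTTT
  TTTTT
Step 2: 6 trees catch fire, 3 burn out
  ..TTT
  TF..T
  F...F
  TF.FT
  TTFTT
  TTTTT
Step 3: 7 trees catch fire, 6 burn out
  ..TTT
  F...F
  .....
  F...F
  TF.FT
  TTFTT
Step 4: 5 trees catch fire, 7 burn out
  ..TTF
  .....
  .....
  .....
  F...F
  TF.FT
Step 5: 3 trees catch fire, 5 burn out
  ..TF.
  .....
  .....
  .....
  .....
  F...F
Step 6: 1 trees catch fire, 3 burn out
  ..F..
  .....
  .....
  .....
  .....
  .....

..F..
.....
.....
.....
.....
.....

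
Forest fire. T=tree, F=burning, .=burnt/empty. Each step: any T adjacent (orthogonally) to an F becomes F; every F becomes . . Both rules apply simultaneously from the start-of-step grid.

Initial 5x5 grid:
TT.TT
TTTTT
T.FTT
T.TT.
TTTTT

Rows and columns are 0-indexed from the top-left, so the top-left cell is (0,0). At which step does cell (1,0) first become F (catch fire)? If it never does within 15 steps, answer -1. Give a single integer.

Step 1: cell (1,0)='T' (+3 fires, +1 burnt)
Step 2: cell (1,0)='T' (+5 fires, +3 burnt)
Step 3: cell (1,0)='F' (+6 fires, +5 burnt)
  -> target ignites at step 3
Step 4: cell (1,0)='.' (+5 fires, +6 burnt)
Step 5: cell (1,0)='.' (+1 fires, +5 burnt)
Step 6: cell (1,0)='.' (+0 fires, +1 burnt)
  fire out at step 6

3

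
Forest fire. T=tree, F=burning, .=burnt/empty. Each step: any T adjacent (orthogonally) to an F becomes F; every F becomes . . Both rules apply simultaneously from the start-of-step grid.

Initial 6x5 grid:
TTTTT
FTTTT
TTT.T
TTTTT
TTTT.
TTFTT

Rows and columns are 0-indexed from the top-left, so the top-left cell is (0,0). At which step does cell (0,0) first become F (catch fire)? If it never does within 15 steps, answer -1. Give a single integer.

Step 1: cell (0,0)='F' (+6 fires, +2 burnt)
  -> target ignites at step 1
Step 2: cell (0,0)='.' (+9 fires, +6 burnt)
Step 3: cell (0,0)='.' (+6 fires, +9 burnt)
Step 4: cell (0,0)='.' (+3 fires, +6 burnt)
Step 5: cell (0,0)='.' (+2 fires, +3 burnt)
Step 6: cell (0,0)='.' (+0 fires, +2 burnt)
  fire out at step 6

1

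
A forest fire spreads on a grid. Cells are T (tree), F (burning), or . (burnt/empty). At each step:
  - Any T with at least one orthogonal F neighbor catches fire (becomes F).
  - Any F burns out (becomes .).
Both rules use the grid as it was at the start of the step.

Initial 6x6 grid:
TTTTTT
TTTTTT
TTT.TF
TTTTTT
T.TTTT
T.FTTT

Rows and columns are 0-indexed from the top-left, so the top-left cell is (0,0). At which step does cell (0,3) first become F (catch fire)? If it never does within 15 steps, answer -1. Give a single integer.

Step 1: cell (0,3)='T' (+5 fires, +2 burnt)
Step 2: cell (0,3)='T' (+7 fires, +5 burnt)
Step 3: cell (0,3)='T' (+7 fires, +7 burnt)
Step 4: cell (0,3)='F' (+4 fires, +7 burnt)
  -> target ignites at step 4
Step 5: cell (0,3)='.' (+4 fires, +4 burnt)
Step 6: cell (0,3)='.' (+3 fires, +4 burnt)
Step 7: cell (0,3)='.' (+1 fires, +3 burnt)
Step 8: cell (0,3)='.' (+0 fires, +1 burnt)
  fire out at step 8

4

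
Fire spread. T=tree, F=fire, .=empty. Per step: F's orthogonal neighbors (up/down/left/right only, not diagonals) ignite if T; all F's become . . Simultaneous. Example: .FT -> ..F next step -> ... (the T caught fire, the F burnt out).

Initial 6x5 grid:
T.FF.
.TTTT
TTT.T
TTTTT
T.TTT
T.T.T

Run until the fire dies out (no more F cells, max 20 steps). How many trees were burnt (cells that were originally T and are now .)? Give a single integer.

Answer: 20

Derivation:
Step 1: +2 fires, +2 burnt (F count now 2)
Step 2: +3 fires, +2 burnt (F count now 3)
Step 3: +3 fires, +3 burnt (F count now 3)
Step 4: +5 fires, +3 burnt (F count now 5)
Step 5: +4 fires, +5 burnt (F count now 4)
Step 6: +2 fires, +4 burnt (F count now 2)
Step 7: +1 fires, +2 burnt (F count now 1)
Step 8: +0 fires, +1 burnt (F count now 0)
Fire out after step 8
Initially T: 21, now '.': 29
Total burnt (originally-T cells now '.'): 20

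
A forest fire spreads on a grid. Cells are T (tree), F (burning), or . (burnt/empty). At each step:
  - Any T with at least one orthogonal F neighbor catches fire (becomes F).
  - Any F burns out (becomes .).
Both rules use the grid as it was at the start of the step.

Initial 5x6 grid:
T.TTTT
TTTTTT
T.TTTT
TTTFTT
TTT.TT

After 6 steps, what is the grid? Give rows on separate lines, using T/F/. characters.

Step 1: 3 trees catch fire, 1 burn out
  T.TTTT
  TTTTTT
  T.TFTT
  TTF.FT
  TTT.TT
Step 2: 7 trees catch fire, 3 burn out
  T.TTTT
  TTTFTT
  T.F.FT
  TF...F
  TTF.FT
Step 3: 7 trees catch fire, 7 burn out
  T.TFTT
  TTF.FT
  T....F
  F.....
  TF...F
Step 4: 6 trees catch fire, 7 burn out
  T.F.FT
  TF...F
  F.....
  ......
  F.....
Step 5: 2 trees catch fire, 6 burn out
  T....F
  F.....
  ......
  ......
  ......
Step 6: 1 trees catch fire, 2 burn out
  F.....
  ......
  ......
  ......
  ......

F.....
......
......
......
......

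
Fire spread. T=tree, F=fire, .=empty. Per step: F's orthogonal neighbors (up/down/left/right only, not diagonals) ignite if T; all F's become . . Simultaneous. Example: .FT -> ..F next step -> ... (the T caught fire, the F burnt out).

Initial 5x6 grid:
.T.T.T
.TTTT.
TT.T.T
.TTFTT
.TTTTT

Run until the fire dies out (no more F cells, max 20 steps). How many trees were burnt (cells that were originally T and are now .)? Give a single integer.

Answer: 19

Derivation:
Step 1: +4 fires, +1 burnt (F count now 4)
Step 2: +5 fires, +4 burnt (F count now 5)
Step 3: +7 fires, +5 burnt (F count now 7)
Step 4: +2 fires, +7 burnt (F count now 2)
Step 5: +1 fires, +2 burnt (F count now 1)
Step 6: +0 fires, +1 burnt (F count now 0)
Fire out after step 6
Initially T: 20, now '.': 29
Total burnt (originally-T cells now '.'): 19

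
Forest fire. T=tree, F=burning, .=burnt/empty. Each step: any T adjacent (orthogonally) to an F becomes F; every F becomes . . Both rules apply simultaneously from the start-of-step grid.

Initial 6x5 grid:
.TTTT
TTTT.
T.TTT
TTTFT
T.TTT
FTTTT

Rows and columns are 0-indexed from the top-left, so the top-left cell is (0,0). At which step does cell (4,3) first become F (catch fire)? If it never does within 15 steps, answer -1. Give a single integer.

Step 1: cell (4,3)='F' (+6 fires, +2 burnt)
  -> target ignites at step 1
Step 2: cell (4,3)='.' (+9 fires, +6 burnt)
Step 3: cell (4,3)='.' (+4 fires, +9 burnt)
Step 4: cell (4,3)='.' (+4 fires, +4 burnt)
Step 5: cell (4,3)='.' (+1 fires, +4 burnt)
Step 6: cell (4,3)='.' (+0 fires, +1 burnt)
  fire out at step 6

1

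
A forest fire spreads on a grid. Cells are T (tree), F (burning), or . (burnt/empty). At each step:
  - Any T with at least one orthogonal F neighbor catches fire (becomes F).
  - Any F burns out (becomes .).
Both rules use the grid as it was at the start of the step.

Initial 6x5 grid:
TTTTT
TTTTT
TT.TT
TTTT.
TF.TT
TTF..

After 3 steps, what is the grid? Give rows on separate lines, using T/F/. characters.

Step 1: 3 trees catch fire, 2 burn out
  TTTTT
  TTTTT
  TT.TT
  TFTT.
  F..TT
  TF...
Step 2: 4 trees catch fire, 3 burn out
  TTTTT
  TTTTT
  TF.TT
  F.FT.
  ...TT
  F....
Step 3: 3 trees catch fire, 4 burn out
  TTTTT
  TFTTT
  F..TT
  ...F.
  ...TT
  .....

TTTTT
TFTTT
F..TT
...F.
...TT
.....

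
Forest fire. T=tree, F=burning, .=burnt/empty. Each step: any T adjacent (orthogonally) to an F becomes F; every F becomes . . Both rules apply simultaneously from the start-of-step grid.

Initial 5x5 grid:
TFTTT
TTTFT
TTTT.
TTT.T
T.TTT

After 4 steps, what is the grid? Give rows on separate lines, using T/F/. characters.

Step 1: 7 trees catch fire, 2 burn out
  F.FFT
  TFF.F
  TTTF.
  TTT.T
  T.TTT
Step 2: 4 trees catch fire, 7 burn out
  ....F
  F....
  TFF..
  TTT.T
  T.TTT
Step 3: 3 trees catch fire, 4 burn out
  .....
  .....
  F....
  TFF.T
  T.TTT
Step 4: 2 trees catch fire, 3 burn out
  .....
  .....
  .....
  F...T
  T.FTT

.....
.....
.....
F...T
T.FTT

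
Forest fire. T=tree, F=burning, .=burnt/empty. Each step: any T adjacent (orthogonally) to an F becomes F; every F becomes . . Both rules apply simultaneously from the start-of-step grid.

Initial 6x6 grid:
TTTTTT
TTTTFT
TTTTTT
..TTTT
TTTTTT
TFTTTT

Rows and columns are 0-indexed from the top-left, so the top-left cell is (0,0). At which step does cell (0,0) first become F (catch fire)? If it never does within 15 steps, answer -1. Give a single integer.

Step 1: cell (0,0)='T' (+7 fires, +2 burnt)
Step 2: cell (0,0)='T' (+9 fires, +7 burnt)
Step 3: cell (0,0)='T' (+9 fires, +9 burnt)
Step 4: cell (0,0)='T' (+5 fires, +9 burnt)
Step 5: cell (0,0)='F' (+2 fires, +5 burnt)
  -> target ignites at step 5
Step 6: cell (0,0)='.' (+0 fires, +2 burnt)
  fire out at step 6

5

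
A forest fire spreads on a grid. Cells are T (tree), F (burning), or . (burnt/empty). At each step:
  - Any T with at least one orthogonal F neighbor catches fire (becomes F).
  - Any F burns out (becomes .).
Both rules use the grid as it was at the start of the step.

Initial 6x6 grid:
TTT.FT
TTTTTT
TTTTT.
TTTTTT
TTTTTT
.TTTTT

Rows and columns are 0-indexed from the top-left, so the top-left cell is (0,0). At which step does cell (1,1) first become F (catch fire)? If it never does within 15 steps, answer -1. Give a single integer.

Step 1: cell (1,1)='T' (+2 fires, +1 burnt)
Step 2: cell (1,1)='T' (+3 fires, +2 burnt)
Step 3: cell (1,1)='T' (+3 fires, +3 burnt)
Step 4: cell (1,1)='F' (+6 fires, +3 burnt)
  -> target ignites at step 4
Step 5: cell (1,1)='.' (+7 fires, +6 burnt)
Step 6: cell (1,1)='.' (+6 fires, +7 burnt)
Step 7: cell (1,1)='.' (+3 fires, +6 burnt)
Step 8: cell (1,1)='.' (+2 fires, +3 burnt)
Step 9: cell (1,1)='.' (+0 fires, +2 burnt)
  fire out at step 9

4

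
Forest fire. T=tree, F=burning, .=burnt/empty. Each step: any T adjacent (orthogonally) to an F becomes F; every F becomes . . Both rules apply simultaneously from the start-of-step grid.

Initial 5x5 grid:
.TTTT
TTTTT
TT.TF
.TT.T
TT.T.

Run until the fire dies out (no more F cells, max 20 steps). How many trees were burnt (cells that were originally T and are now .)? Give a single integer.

Step 1: +3 fires, +1 burnt (F count now 3)
Step 2: +2 fires, +3 burnt (F count now 2)
Step 3: +2 fires, +2 burnt (F count now 2)
Step 4: +2 fires, +2 burnt (F count now 2)
Step 5: +3 fires, +2 burnt (F count now 3)
Step 6: +2 fires, +3 burnt (F count now 2)
Step 7: +2 fires, +2 burnt (F count now 2)
Step 8: +1 fires, +2 burnt (F count now 1)
Step 9: +0 fires, +1 burnt (F count now 0)
Fire out after step 9
Initially T: 18, now '.': 24
Total burnt (originally-T cells now '.'): 17

Answer: 17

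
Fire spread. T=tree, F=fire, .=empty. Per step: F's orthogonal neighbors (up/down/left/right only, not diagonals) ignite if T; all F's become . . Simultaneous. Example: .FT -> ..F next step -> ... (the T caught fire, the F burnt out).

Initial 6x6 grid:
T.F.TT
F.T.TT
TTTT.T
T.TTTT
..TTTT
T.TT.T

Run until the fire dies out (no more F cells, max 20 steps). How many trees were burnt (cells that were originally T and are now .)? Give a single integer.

Answer: 23

Derivation:
Step 1: +3 fires, +2 burnt (F count now 3)
Step 2: +3 fires, +3 burnt (F count now 3)
Step 3: +2 fires, +3 burnt (F count now 2)
Step 4: +2 fires, +2 burnt (F count now 2)
Step 5: +3 fires, +2 burnt (F count now 3)
Step 6: +3 fires, +3 burnt (F count now 3)
Step 7: +2 fires, +3 burnt (F count now 2)
Step 8: +2 fires, +2 burnt (F count now 2)
Step 9: +2 fires, +2 burnt (F count now 2)
Step 10: +1 fires, +2 burnt (F count now 1)
Step 11: +0 fires, +1 burnt (F count now 0)
Fire out after step 11
Initially T: 24, now '.': 35
Total burnt (originally-T cells now '.'): 23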